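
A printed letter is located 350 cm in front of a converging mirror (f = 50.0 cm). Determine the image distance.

58.3 cm

Mirror equation: 1/q = 1/f − 1/p = 1/(50.00) − 1/(350) = 0.02000 − 0.002857 = 0.01714, so q = 58.3 cm.
The image is real, inverted and reduced, in front of the mirror.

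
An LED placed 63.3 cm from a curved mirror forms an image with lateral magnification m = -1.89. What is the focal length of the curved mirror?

f = 41.4 cm (concave)

m = −d_i/d_o ⇒ d_i = −m·d_o = −(-1.89)·(63.3) = 119.6 cm.
1/f = 1/d_o + 1/d_i = 1/(63.3) + 1/(119.6) = 0.02416, so f = 41.4 cm.
Since f is positive, the curved mirror is concave.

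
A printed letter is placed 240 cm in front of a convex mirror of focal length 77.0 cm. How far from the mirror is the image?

For a convex mirror, f = -77.0 cm.
Mirror equation: 1/q = 1/f − 1/p = 1/(-77.00) − 1/(240) = -0.01299 − 0.004167 = -0.01715, so q = -58.3 cm.
The image is virtual, upright and reduced, behind the mirror.

58.3 cm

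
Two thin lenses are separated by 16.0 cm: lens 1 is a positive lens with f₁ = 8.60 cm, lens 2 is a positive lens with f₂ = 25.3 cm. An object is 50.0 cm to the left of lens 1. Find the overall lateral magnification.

Lens 1: 1/d_i1 = 1/(8.60) − 1/(50.0) = 0.09628, so d_i1 = 10.39 cm; m₁ = −d_i1/d_o1 = -0.2078.
d_o2 = 16.0 − (10.39) = 5.610 cm.
Lens 2: 1/d_i2 = 1/(25.3) − 1/(5.610) = -0.1387, so d_i2 = -7.208 cm; m₂ = −d_i2/d_o2 = +1.285.
m = m₁·m₂ = (-0.2078)(+1.285) = -0.267.

m = -0.267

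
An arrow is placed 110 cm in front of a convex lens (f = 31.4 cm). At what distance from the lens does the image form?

Lens equation: 1/s_i = 1/f − 1/s_o = 1/(31.40) − 1/(110) = 0.03185 − 0.009091 = 0.02276, so s_i = 43.9 cm.
The image is real, inverted and reduced, on the far side of the lens.

43.9 cm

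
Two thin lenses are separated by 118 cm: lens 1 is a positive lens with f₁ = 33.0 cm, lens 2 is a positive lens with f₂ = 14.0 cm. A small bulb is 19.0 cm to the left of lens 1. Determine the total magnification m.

m = -0.222

Lens 1: 1/d_i1 = 1/(33.0) − 1/(19.0) = -0.02233, so d_i1 = -44.79 cm; m₁ = −d_i1/d_o1 = +2.357.
d_o2 = 118 − (-44.79) = 162.8 cm.
Lens 2: 1/d_i2 = 1/(14.0) − 1/(162.8) = 0.06529, so d_i2 = 15.32 cm; m₂ = −d_i2/d_o2 = -0.09409.
m = m₁·m₂ = (+2.357)(-0.09409) = -0.222.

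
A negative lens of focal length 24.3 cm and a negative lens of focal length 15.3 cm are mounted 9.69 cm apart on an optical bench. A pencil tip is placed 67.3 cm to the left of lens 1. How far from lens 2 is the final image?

Lens 1 is diverging, so f₁ = −24.3 cm.
Lens 1: 1/d_i1 = 1/f₁ − 1/d_o1 = 1/(-24.3) − 1/(67.3) = -0.05601, so d_i1 = -17.85 cm.
The intermediate image is 17.85 cm to the left of lens 1 (virtual), which is 9.69 − (-17.85) = 27.54 cm to the left of lens 2, so d_o2 = +27.54 cm.
Lens 2 is diverging, so f₂ = −15.3 cm.
Lens 2: 1/d_i2 = 1/f₂ − 1/d_o2 = 1/(-15.3) − 1/(27.54) = -0.1017, so d_i2 = -9.84 cm.
The final image is virtual, 9.84 cm to the left of lens 2 (overall magnification ≈ 0.095).

9.84 cm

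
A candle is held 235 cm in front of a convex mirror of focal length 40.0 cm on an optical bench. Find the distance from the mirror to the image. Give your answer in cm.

34.2 cm

For a convex mirror, f = -40.0 cm.
Mirror equation: 1/d_i = 1/f − 1/d_o = 1/(-40.00) − 1/(235) = -0.02500 − 0.004255 = -0.02926, so d_i = -34.2 cm.
The image is virtual, upright and reduced, behind the mirror.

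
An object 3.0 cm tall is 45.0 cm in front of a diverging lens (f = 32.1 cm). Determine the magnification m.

m = +0.416

For a diverging lens, f = -32.1 cm.
1/d_i = 1/f − 1/d_o = 1/(-32.10) − 1/(45.0) = -0.05337, so d_i = -18.74 cm.
m = −d_i/d_o = −(-18.74)/(45.0) = +0.416.
The image is virtual, upright and reduced, on the same side as the object.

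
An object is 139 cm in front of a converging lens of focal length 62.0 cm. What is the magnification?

1/d_i = 1/f − 1/d_o = 1/(62.00) − 1/(139) = 0.008935, so d_i = 111.9 cm.
m = −d_i/d_o = −(111.9)/(139) = -0.805.
The image is real, inverted and reduced, on the far side of the lens.

m = -0.805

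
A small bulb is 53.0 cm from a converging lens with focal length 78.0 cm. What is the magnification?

m = +3.12

1/d_i = 1/f − 1/d_o = 1/(78.00) − 1/(53.0) = -0.006047, so d_i = -165.4 cm.
m = −d_i/d_o = −(-165.4)/(53.0) = +3.12.
The image is virtual, upright and enlarged, on the same side as the object.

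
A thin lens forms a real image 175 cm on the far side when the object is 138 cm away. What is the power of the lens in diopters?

d_i = +175 cm.
1/f = 1/d_o + 1/d_i = 1/(138) + 1/(175) = 0.01296 cm⁻¹.
f = 77.16 cm = 0.7716 m, so P = 1/f = +1.30 D.

P = +1.30 D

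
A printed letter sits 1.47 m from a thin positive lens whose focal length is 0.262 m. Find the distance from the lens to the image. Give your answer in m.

Lens equation: 1/v = 1/f − 1/u = 1/(0.2620) − 1/(1.47) = 3.817 − 0.6803 = 3.137, so v = 0.319 m.
The image is real, inverted and reduced, on the far side of the lens.

0.319 m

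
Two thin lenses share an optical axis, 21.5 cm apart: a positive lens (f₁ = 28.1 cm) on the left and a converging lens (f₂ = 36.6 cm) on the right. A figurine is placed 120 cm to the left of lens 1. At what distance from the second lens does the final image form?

10.7 cm

Lens 1: 1/d_i1 = 1/f₁ − 1/d_o1 = 1/(28.1) − 1/(120) = 0.02725, so d_i1 = 36.69 cm.
The intermediate image is 36.69 cm to the right of lens 1, which lies 15.19 cm to the right of lens 2 — a virtual object — so d_o2 = −15.19 cm.
Lens 2: 1/d_i2 = 1/f₂ − 1/d_o2 = 1/(36.6) − 1/(-15.19) = 0.09316, so d_i2 = 10.7 cm.
The final image is real, 10.7 cm to the right of lens 2 (overall magnification ≈ -0.22).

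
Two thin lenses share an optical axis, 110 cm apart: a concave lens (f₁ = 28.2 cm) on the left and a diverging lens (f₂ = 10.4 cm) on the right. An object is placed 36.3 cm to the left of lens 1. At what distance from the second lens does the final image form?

Lens 1 is diverging, so f₁ = −28.2 cm.
Lens 1: 1/d_i1 = 1/f₁ − 1/d_o1 = 1/(-28.2) − 1/(36.3) = -0.06301, so d_i1 = -15.87 cm.
The intermediate image is 15.87 cm to the left of lens 1 (virtual), which is 110 − (-15.87) = 125.9 cm to the left of lens 2, so d_o2 = +125.9 cm.
Lens 2 is diverging, so f₂ = −10.4 cm.
Lens 2: 1/d_i2 = 1/f₂ − 1/d_o2 = 1/(-10.4) − 1/(125.9) = -0.1041, so d_i2 = -9.61 cm.
The final image is virtual, 9.61 cm to the left of lens 2 (overall magnification ≈ 0.033).

9.61 cm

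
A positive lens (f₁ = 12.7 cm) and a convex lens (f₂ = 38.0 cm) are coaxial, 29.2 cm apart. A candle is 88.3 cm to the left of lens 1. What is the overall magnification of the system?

m = -0.270

Lens 1: 1/d_i1 = 1/(12.7) − 1/(88.3) = 0.06742, so d_i1 = 14.83 cm; m₁ = −d_i1/d_o1 = -0.1680.
d_o2 = 29.2 − (14.83) = 14.37 cm.
Lens 2: 1/d_i2 = 1/(38.0) − 1/(14.37) = -0.04327, so d_i2 = -23.11 cm; m₂ = −d_i2/d_o2 = +1.608.
m = m₁·m₂ = (-0.1680)(+1.608) = -0.270.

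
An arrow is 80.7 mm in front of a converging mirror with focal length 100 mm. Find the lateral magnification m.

m = +5.18

1/d_i = 1/f − 1/d_o = 1/(100.0) − 1/(80.7) = -0.002392, so d_i = -418.1 mm.
m = −d_i/d_o = −(-418.1)/(80.7) = +5.18.
The image is virtual, upright and enlarged, behind the mirror.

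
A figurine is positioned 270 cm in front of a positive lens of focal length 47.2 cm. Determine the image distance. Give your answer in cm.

Lens equation: 1/q = 1/f − 1/p = 1/(47.20) − 1/(270) = 0.02119 − 0.003704 = 0.01748, so q = 57.2 cm.
The image is real, inverted and reduced, on the far side of the lens.

57.2 cm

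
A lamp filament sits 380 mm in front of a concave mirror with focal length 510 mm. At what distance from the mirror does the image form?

Mirror equation: 1/v = 1/f − 1/u = 1/(510.0) − 1/(380) = 0.001961 − 0.002632 = -0.0006708, so v = -1490 mm.
The image is virtual, upright and enlarged, behind the mirror.

1490 mm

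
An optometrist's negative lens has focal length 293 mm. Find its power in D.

For a negative lens, f = −293 mm.
f = -29.3 cm = -0.293 m.
P = 1/f = 1/(-0.293 m) = -3.41 D.

P = -3.41 D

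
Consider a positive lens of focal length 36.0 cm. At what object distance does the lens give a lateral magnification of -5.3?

m = −d_i/d_o ⇒ d_i = −m·d_o.
1/f = 1/d_o + 1/d_i = 1/d_o − 1/(m·d_o) = (1 − 1/m)/d_o, so d_o = f(1 − 1/m) = (36.00)(1 − 1/(-5.3)) = 42.8 cm.

42.8 cm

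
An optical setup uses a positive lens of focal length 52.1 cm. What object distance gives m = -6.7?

59.9 cm

m = −d_i/d_o ⇒ d_i = −m·d_o.
1/f = 1/d_o + 1/d_i = 1/d_o − 1/(m·d_o) = (1 − 1/m)/d_o, so d_o = f(1 − 1/m) = (52.10)(1 − 1/(-6.7)) = 59.9 cm.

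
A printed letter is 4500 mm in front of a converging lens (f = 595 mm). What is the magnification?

1/d_i = 1/f − 1/d_o = 1/(595.0) − 1/(4500) = 0.001458, so d_i = 685.7 mm.
m = −d_i/d_o = −(685.7)/(4500) = -0.152.
The image is real, inverted and reduced, on the far side of the lens.

m = -0.152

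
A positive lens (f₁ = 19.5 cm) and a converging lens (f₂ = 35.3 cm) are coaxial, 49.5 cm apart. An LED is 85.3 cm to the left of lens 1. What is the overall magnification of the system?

Lens 1: 1/d_i1 = 1/(19.5) − 1/(85.3) = 0.03956, so d_i1 = 25.28 cm; m₁ = −d_i1/d_o1 = -0.2964.
d_o2 = 49.5 − (25.28) = 24.22 cm.
Lens 2: 1/d_i2 = 1/(35.3) − 1/(24.22) = -0.01296, so d_i2 = -77.16 cm; m₂ = −d_i2/d_o2 = +3.186.
m = m₁·m₂ = (-0.2964)(+3.186) = -0.944.

m = -0.944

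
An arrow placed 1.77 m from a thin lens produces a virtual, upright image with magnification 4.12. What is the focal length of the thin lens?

m = −d_i/d_o ⇒ d_i = −m·d_o = −(+4.12)·(1.77) = -7.292 m.
1/f = 1/d_o + 1/d_i = 1/(1.77) + 1/(-7.292) = 0.4278, so f = 2.34 m.
Since f is positive, the thin lens is converging.

f = 2.34 m (converging)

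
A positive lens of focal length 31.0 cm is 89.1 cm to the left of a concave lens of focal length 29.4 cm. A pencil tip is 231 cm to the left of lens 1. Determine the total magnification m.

m = -0.0551

Lens 1: 1/d_i1 = 1/(31.0) − 1/(231) = 0.02793, so d_i1 = 35.80 cm; m₁ = −d_i1/d_o1 = -0.1550.
d_o2 = 89.1 − (35.80) = 53.30 cm.
f₂ = −29.4 cm (diverging).
Lens 2: 1/d_i2 = 1/(-29.4) − 1/(53.30) = -0.05278, so d_i2 = -18.95 cm; m₂ = −d_i2/d_o2 = +0.3555.
m = m₁·m₂ = (-0.1550)(+0.3555) = -0.0551.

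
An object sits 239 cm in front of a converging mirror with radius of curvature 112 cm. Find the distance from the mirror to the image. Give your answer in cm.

73.1 cm

f = R/2 = 112/2 = 56.00 cm.
Mirror equation: 1/s_i = 1/f − 1/s_o = 1/(56.00) − 1/(239) = 0.01786 − 0.004184 = 0.01367, so s_i = 73.1 cm.
The image is real, inverted and reduced, in front of the mirror.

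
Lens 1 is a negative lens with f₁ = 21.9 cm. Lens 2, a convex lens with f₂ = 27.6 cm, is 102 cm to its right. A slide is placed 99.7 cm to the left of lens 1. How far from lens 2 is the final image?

Lens 1 is diverging, so f₁ = −21.9 cm.
Lens 1: 1/d_i1 = 1/f₁ − 1/d_o1 = 1/(-21.9) − 1/(99.7) = -0.05569, so d_i1 = -17.96 cm.
The intermediate image is 17.96 cm to the left of lens 1 (virtual), which is 102 − (-17.96) = 120.0 cm to the left of lens 2, so d_o2 = +120.0 cm.
Lens 2: 1/d_i2 = 1/f₂ − 1/d_o2 = 1/(27.6) − 1/(120.0) = 0.02790, so d_i2 = 35.8 cm.
The final image is real, 35.8 cm to the right of lens 2 (overall magnification ≈ -0.054).

35.8 cm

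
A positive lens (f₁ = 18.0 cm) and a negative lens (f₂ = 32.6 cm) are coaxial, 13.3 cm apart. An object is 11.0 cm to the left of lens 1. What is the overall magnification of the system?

m = +1.13

Lens 1: 1/d_i1 = 1/(18.0) − 1/(11.0) = -0.03535, so d_i1 = -28.29 cm; m₁ = −d_i1/d_o1 = +2.572.
d_o2 = 13.3 − (-28.29) = 41.59 cm.
f₂ = −32.6 cm (diverging).
Lens 2: 1/d_i2 = 1/(-32.6) − 1/(41.59) = -0.05472, so d_i2 = -18.28 cm; m₂ = −d_i2/d_o2 = +0.4394.
m = m₁·m₂ = (+2.572)(+0.4394) = +1.13.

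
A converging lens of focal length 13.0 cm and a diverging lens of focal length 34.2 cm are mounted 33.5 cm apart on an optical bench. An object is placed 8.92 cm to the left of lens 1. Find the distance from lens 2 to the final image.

Lens 1: 1/d_i1 = 1/f₁ − 1/d_o1 = 1/(13.0) − 1/(8.92) = -0.03518, so d_i1 = -28.42 cm.
The intermediate image is 28.42 cm to the left of lens 1 (virtual), which is 33.5 − (-28.42) = 61.92 cm to the left of lens 2, so d_o2 = +61.92 cm.
Lens 2 is diverging, so f₂ = −34.2 cm.
Lens 2: 1/d_i2 = 1/f₂ − 1/d_o2 = 1/(-34.2) − 1/(61.92) = -0.04539, so d_i2 = -22.0 cm.
The final image is virtual, 22.0 cm to the left of lens 2 (overall magnification ≈ 1.1).

22.0 cm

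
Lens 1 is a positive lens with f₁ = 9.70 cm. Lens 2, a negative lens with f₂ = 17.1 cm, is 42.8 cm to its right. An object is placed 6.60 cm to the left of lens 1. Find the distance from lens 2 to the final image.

13.5 cm

Lens 1: 1/d_i1 = 1/f₁ − 1/d_o1 = 1/(9.70) − 1/(6.60) = -0.04842, so d_i1 = -20.65 cm.
The intermediate image is 20.65 cm to the left of lens 1 (virtual), which is 42.8 − (-20.65) = 63.45 cm to the left of lens 2, so d_o2 = +63.45 cm.
Lens 2 is diverging, so f₂ = −17.1 cm.
Lens 2: 1/d_i2 = 1/f₂ − 1/d_o2 = 1/(-17.1) − 1/(63.45) = -0.07424, so d_i2 = -13.5 cm.
The final image is virtual, 13.5 cm to the left of lens 2 (overall magnification ≈ 0.66).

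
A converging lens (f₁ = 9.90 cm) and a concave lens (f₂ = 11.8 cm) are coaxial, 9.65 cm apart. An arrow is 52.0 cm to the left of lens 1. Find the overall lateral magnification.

m = -0.301

Lens 1: 1/d_i1 = 1/(9.90) − 1/(52.0) = 0.08178, so d_i1 = 12.23 cm; m₁ = −d_i1/d_o1 = -0.2352.
d_o2 = 9.65 − (12.23) = -2.580 cm (virtual object).
f₂ = −11.8 cm (diverging).
Lens 2: 1/d_i2 = 1/(-11.8) − 1/(-2.580) = 0.3029, so d_i2 = 3.302 cm; m₂ = −d_i2/d_o2 = +1.280.
m = m₁·m₂ = (-0.2352)(+1.280) = -0.301.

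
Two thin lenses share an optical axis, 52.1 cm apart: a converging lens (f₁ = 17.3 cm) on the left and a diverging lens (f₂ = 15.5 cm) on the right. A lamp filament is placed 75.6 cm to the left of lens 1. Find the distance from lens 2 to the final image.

Lens 1: 1/d_i1 = 1/f₁ − 1/d_o1 = 1/(17.3) − 1/(75.6) = 0.04458, so d_i1 = 22.43 cm.
The intermediate image is 22.43 cm to the right of lens 1, which is 52.1 − (22.43) = 29.67 cm to the left of lens 2, so d_o2 = +29.67 cm.
Lens 2 is diverging, so f₂ = −15.5 cm.
Lens 2: 1/d_i2 = 1/f₂ − 1/d_o2 = 1/(-15.5) − 1/(29.67) = -0.09822, so d_i2 = -10.2 cm.
The final image is virtual, 10.2 cm to the left of lens 2 (overall magnification ≈ -0.10).

10.2 cm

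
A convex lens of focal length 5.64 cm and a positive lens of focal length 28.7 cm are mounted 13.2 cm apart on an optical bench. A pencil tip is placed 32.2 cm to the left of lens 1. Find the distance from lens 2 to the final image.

Lens 1: 1/d_i1 = 1/f₁ − 1/d_o1 = 1/(5.64) − 1/(32.2) = 0.1462, so d_i1 = 6.838 cm.
The intermediate image is 6.838 cm to the right of lens 1, which is 13.2 − (6.838) = 6.362 cm to the left of lens 2, so d_o2 = +6.362 cm.
Lens 2: 1/d_i2 = 1/f₂ − 1/d_o2 = 1/(28.7) − 1/(6.362) = -0.1223, so d_i2 = -8.17 cm.
The final image is virtual, 8.17 cm to the left of lens 2 (overall magnification ≈ -0.27).

8.17 cm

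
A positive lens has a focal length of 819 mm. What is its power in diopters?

f = 81.9 cm = 0.819 m.
P = 1/f = 1/(0.819 m) = +1.22 D.

P = +1.22 D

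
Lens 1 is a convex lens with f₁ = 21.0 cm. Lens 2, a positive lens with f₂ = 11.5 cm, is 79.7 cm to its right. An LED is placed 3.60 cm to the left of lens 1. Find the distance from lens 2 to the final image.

Lens 1: 1/d_i1 = 1/f₁ − 1/d_o1 = 1/(21.0) − 1/(3.60) = -0.2302, so d_i1 = -4.345 cm.
The intermediate image is 4.345 cm to the left of lens 1 (virtual), which is 79.7 − (-4.345) = 84.05 cm to the left of lens 2, so d_o2 = +84.05 cm.
Lens 2: 1/d_i2 = 1/f₂ − 1/d_o2 = 1/(11.5) − 1/(84.05) = 0.07506, so d_i2 = 13.3 cm.
The final image is real, 13.3 cm to the right of lens 2 (overall magnification ≈ -0.19).

13.3 cm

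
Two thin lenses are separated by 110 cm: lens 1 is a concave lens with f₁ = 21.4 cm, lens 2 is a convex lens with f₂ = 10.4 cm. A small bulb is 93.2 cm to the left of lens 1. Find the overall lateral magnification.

f₁ = −21.4 cm (diverging).
Lens 1: 1/d_i1 = 1/(-21.4) − 1/(93.2) = -0.05746, so d_i1 = -17.40 cm; m₁ = −d_i1/d_o1 = +0.1867.
d_o2 = 110 − (-17.40) = 127.4 cm.
Lens 2: 1/d_i2 = 1/(10.4) − 1/(127.4) = 0.08830, so d_i2 = 11.32 cm; m₂ = −d_i2/d_o2 = -0.08889.
m = m₁·m₂ = (+0.1867)(-0.08889) = -0.0166.

m = -0.0166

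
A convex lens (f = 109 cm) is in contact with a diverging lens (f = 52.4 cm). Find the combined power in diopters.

P = -0.991 D

P₁ = 1/f₁ = 1/(1.09 m) = +0.9174 D; P₂ = 1/f₂ = 1/(-0.524 m) = -1.908 D.
For thin lenses in contact, P = P₁ + P₂ = (+0.9174) + (-1.908) = -0.991 D.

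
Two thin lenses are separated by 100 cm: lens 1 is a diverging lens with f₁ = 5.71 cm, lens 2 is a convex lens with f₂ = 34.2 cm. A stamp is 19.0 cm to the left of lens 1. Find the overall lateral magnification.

m = -0.113

f₁ = −5.71 cm (diverging).
Lens 1: 1/d_i1 = 1/(-5.71) − 1/(19.0) = -0.2278, so d_i1 = -4.391 cm; m₁ = −d_i1/d_o1 = +0.2311.
d_o2 = 100 − (-4.391) = 104.4 cm.
Lens 2: 1/d_i2 = 1/(34.2) − 1/(104.4) = 0.01966, so d_i2 = 50.86 cm; m₂ = −d_i2/d_o2 = -0.4872.
m = m₁·m₂ = (+0.2311)(-0.4872) = -0.113.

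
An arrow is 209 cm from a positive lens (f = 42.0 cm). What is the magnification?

1/d_i = 1/f − 1/d_o = 1/(42.00) − 1/(209) = 0.01902, so d_i = 52.56 cm.
m = −d_i/d_o = −(52.56)/(209) = -0.251.
The image is real, inverted and reduced, on the far side of the lens.

m = -0.251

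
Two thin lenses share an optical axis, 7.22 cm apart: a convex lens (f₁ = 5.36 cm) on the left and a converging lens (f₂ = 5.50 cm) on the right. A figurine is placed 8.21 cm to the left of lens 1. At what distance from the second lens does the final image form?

Lens 1: 1/d_i1 = 1/f₁ − 1/d_o1 = 1/(5.36) − 1/(8.21) = 0.06476, so d_i1 = 15.44 cm.
The intermediate image is 15.44 cm to the right of lens 1, which lies 8.220 cm to the right of lens 2 — a virtual object — so d_o2 = −8.220 cm.
Lens 2: 1/d_i2 = 1/f₂ − 1/d_o2 = 1/(5.50) − 1/(-8.220) = 0.3035, so d_i2 = 3.30 cm.
The final image is real, 3.30 cm to the right of lens 2 (overall magnification ≈ -0.75).

3.30 cm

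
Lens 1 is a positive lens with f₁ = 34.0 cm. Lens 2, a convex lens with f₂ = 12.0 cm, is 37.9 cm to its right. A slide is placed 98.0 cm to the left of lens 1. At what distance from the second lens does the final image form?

Lens 1: 1/d_i1 = 1/f₁ − 1/d_o1 = 1/(34.0) − 1/(98.0) = 0.01921, so d_i1 = 52.06 cm.
The intermediate image is 52.06 cm to the right of lens 1, which lies 14.16 cm to the right of lens 2 — a virtual object — so d_o2 = −14.16 cm.
Lens 2: 1/d_i2 = 1/f₂ − 1/d_o2 = 1/(12.0) − 1/(-14.16) = 0.1540, so d_i2 = 6.50 cm.
The final image is real, 6.50 cm to the right of lens 2 (overall magnification ≈ -0.24).

6.50 cm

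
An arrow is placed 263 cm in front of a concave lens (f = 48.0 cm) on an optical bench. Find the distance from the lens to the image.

40.6 cm

For a concave lens, f = -48.0 cm.
Lens equation: 1/q = 1/f − 1/p = 1/(-48.00) − 1/(263) = -0.02083 − 0.003802 = -0.02464, so q = -40.6 cm.
The image is virtual, upright and reduced, on the same side as the object.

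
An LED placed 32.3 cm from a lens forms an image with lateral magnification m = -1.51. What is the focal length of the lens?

f = 19.4 cm (converging)

m = −d_i/d_o ⇒ d_i = −m·d_o = −(-1.51)·(32.3) = 48.77 cm.
1/f = 1/d_o + 1/d_i = 1/(32.3) + 1/(48.77) = 0.05146, so f = 19.4 cm.
Since f is positive, the lens is converging.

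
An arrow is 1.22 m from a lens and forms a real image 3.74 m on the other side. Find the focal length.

Real image ⇒ d_i = +3.74 m.
1/f = 1/d_o + 1/d_i = 1/(1.22) + 1/(3.74) = 1.087, so f = 0.920 m.
Since f is positive, the lens is converging.

f = 0.920 m (converging)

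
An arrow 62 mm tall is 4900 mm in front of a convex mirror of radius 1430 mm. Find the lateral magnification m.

m = +0.127

f = R/2 = 1430/2 = 715.0 mm; for a convex mirror, f = -715.0 mm.
1/d_i = 1/f − 1/d_o = 1/(-715.0) − 1/(4900) = -0.001603, so d_i = -624.0 mm.
m = −d_i/d_o = −(-624.0)/(4900) = +0.127.
The image is virtual, upright and reduced, behind the mirror.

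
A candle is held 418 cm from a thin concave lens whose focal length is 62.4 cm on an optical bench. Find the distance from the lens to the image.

54.3 cm

For a concave lens, f = -62.4 cm.
Lens equation: 1/v = 1/f − 1/u = 1/(-62.40) − 1/(418) = -0.01603 − 0.002392 = -0.01842, so v = -54.3 cm.
The image is virtual, upright and reduced, on the same side as the object.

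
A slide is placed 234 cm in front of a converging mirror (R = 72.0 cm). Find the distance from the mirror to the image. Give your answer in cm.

f = R/2 = 72.0/2 = 36.00 cm.
Mirror equation: 1/v = 1/f − 1/u = 1/(36.00) − 1/(234) = 0.02778 − 0.004274 = 0.02350, so v = 42.5 cm.
The image is real, inverted and reduced, in front of the mirror.

42.5 cm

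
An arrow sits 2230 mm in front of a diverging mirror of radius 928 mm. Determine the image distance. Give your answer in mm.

f = R/2 = 928/2 = 464.0 mm; for a diverging mirror, f = -464.0 mm.
Mirror equation: 1/s_i = 1/f − 1/s_o = 1/(-464.0) − 1/(2230) = -0.002155 − 0.0004484 = -0.002604, so s_i = -384 mm.
The image is virtual, upright and reduced, behind the mirror.

384 mm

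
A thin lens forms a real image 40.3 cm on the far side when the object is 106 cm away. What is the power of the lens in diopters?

P = +3.42 D

d_i = +40.3 cm.
1/f = 1/d_o + 1/d_i = 1/(106) + 1/(40.3) = 0.03425 cm⁻¹.
f = 29.20 cm = 0.2920 m, so P = 1/f = +3.42 D.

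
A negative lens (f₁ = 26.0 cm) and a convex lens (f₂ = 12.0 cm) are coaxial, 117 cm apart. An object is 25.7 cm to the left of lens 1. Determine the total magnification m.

f₁ = −26.0 cm (diverging).
Lens 1: 1/d_i1 = 1/(-26.0) − 1/(25.7) = -0.07737, so d_i1 = -12.92 cm; m₁ = −d_i1/d_o1 = +0.5027.
d_o2 = 117 − (-12.92) = 129.9 cm.
Lens 2: 1/d_i2 = 1/(12.0) − 1/(129.9) = 0.07564, so d_i2 = 13.22 cm; m₂ = −d_i2/d_o2 = -0.1018.
m = m₁·m₂ = (+0.5027)(-0.1018) = -0.0512.

m = -0.0512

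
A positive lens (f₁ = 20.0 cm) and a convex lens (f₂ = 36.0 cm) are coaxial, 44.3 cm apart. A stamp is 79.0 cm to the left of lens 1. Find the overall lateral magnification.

Lens 1: 1/d_i1 = 1/(20.0) − 1/(79.0) = 0.03734, so d_i1 = 26.78 cm; m₁ = −d_i1/d_o1 = -0.3390.
d_o2 = 44.3 − (26.78) = 17.52 cm.
Lens 2: 1/d_i2 = 1/(36.0) − 1/(17.52) = -0.02930, so d_i2 = -34.13 cm; m₂ = −d_i2/d_o2 = +1.948.
m = m₁·m₂ = (-0.3390)(+1.948) = -0.660.

m = -0.660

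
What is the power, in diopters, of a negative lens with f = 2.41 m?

P = -0.415 D

For a negative lens, f = −2.41 m.
P = 1/f = 1/(-2.41 m) = -0.415 D.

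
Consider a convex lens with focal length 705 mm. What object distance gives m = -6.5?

813 mm

m = −d_i/d_o ⇒ d_i = −m·d_o.
1/f = 1/d_o + 1/d_i = 1/d_o − 1/(m·d_o) = (1 − 1/m)/d_o, so d_o = f(1 − 1/m) = (705.0)(1 − 1/(-6.5)) = 813 mm.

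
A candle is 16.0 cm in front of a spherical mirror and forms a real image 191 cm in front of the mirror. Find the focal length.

Real image ⇒ d_i = +191 cm.
1/f = 1/d_o + 1/d_i = 1/(16.0) + 1/(191) = 0.06774, so f = 14.8 cm.
Since f is positive, the spherical mirror is concave.

f = 14.8 cm (concave)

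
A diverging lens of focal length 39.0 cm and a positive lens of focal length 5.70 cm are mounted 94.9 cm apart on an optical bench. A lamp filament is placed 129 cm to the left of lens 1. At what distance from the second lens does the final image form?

Lens 1 is diverging, so f₁ = −39.0 cm.
Lens 1: 1/d_i1 = 1/f₁ − 1/d_o1 = 1/(-39.0) − 1/(129) = -0.03339, so d_i1 = -29.95 cm.
The intermediate image is 29.95 cm to the left of lens 1 (virtual), which is 94.9 − (-29.95) = 124.9 cm to the left of lens 2, so d_o2 = +124.9 cm.
Lens 2: 1/d_i2 = 1/f₂ − 1/d_o2 = 1/(5.70) − 1/(124.9) = 0.1674, so d_i2 = 5.97 cm.
The final image is real, 5.97 cm to the right of lens 2 (overall magnification ≈ -0.011).

5.97 cm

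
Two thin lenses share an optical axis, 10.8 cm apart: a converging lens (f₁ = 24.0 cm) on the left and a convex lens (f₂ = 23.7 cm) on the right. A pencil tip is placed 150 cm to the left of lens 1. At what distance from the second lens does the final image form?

Lens 1: 1/d_i1 = 1/f₁ − 1/d_o1 = 1/(24.0) − 1/(150) = 0.03500, so d_i1 = 28.57 cm.
The intermediate image is 28.57 cm to the right of lens 1, which lies 17.77 cm to the right of lens 2 — a virtual object — so d_o2 = −17.77 cm.
Lens 2: 1/d_i2 = 1/f₂ − 1/d_o2 = 1/(23.7) − 1/(-17.77) = 0.09847, so d_i2 = 10.2 cm.
The final image is real, 10.2 cm to the right of lens 2 (overall magnification ≈ -0.11).

10.2 cm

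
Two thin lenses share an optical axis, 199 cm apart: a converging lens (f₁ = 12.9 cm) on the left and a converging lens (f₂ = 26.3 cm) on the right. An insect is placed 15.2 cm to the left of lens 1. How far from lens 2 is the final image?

34.2 cm

Lens 1: 1/d_i1 = 1/f₁ − 1/d_o1 = 1/(12.9) − 1/(15.2) = 0.01173, so d_i1 = 85.25 cm.
The intermediate image is 85.25 cm to the right of lens 1, which is 199 − (85.25) = 113.8 cm to the left of lens 2, so d_o2 = +113.8 cm.
Lens 2: 1/d_i2 = 1/f₂ − 1/d_o2 = 1/(26.3) − 1/(113.8) = 0.02924, so d_i2 = 34.2 cm.
The final image is real, 34.2 cm to the right of lens 2 (overall magnification ≈ 1.7).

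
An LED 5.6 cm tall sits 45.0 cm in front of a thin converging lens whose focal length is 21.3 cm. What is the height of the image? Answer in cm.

1/d_i = 1/f − 1/d_o = 1/(21.30) − 1/(45.0) = 0.02473, so d_i = 40.44 cm.
m = −d_i/d_o = -0.8987.
|h_i| = |m|·h_o = 0.8987 × 5.6 = 5.03 cm. The image is real, inverted and reduced, on the far side of the lens.

5.03 cm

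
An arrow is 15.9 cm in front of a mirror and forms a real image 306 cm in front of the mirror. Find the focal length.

Real image ⇒ d_i = +306 cm.
1/f = 1/d_o + 1/d_i = 1/(15.9) + 1/(306) = 0.06616, so f = 15.1 cm.
Since f is positive, the mirror is concave.

f = 15.1 cm (concave)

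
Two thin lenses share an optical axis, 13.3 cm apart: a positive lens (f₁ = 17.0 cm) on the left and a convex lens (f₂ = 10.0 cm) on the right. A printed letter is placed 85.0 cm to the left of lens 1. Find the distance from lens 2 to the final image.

Lens 1: 1/d_i1 = 1/f₁ − 1/d_o1 = 1/(17.0) − 1/(85.0) = 0.04706, so d_i1 = 21.25 cm.
The intermediate image is 21.25 cm to the right of lens 1, which lies 7.950 cm to the right of lens 2 — a virtual object — so d_o2 = −7.950 cm.
Lens 2: 1/d_i2 = 1/f₂ − 1/d_o2 = 1/(10.0) − 1/(-7.950) = 0.2258, so d_i2 = 4.43 cm.
The final image is real, 4.43 cm to the right of lens 2 (overall magnification ≈ -0.14).

4.43 cm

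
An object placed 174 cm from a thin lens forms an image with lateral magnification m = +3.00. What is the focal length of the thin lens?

f = 261 cm (converging)

m = −d_i/d_o ⇒ d_i = −m·d_o = −(+3.00)·(174) = -522.0 cm.
1/f = 1/d_o + 1/d_i = 1/(174) + 1/(-522.0) = 0.003831, so f = 261 cm.
Since f is positive, the thin lens is converging.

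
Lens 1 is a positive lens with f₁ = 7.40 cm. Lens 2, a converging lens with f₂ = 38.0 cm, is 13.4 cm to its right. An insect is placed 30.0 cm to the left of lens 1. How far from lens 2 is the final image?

3.95 cm

Lens 1: 1/d_i1 = 1/f₁ − 1/d_o1 = 1/(7.40) − 1/(30.0) = 0.1018, so d_i1 = 9.823 cm.
The intermediate image is 9.823 cm to the right of lens 1, which is 13.4 − (9.823) = 3.577 cm to the left of lens 2, so d_o2 = +3.577 cm.
Lens 2: 1/d_i2 = 1/f₂ − 1/d_o2 = 1/(38.0) − 1/(3.577) = -0.2532, so d_i2 = -3.95 cm.
The final image is virtual, 3.95 cm to the left of lens 2 (overall magnification ≈ -0.36).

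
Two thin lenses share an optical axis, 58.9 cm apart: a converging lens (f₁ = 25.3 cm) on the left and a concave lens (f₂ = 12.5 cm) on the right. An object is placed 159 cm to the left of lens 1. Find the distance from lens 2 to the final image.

Lens 1: 1/d_i1 = 1/f₁ − 1/d_o1 = 1/(25.3) − 1/(159) = 0.03324, so d_i1 = 30.09 cm.
The intermediate image is 30.09 cm to the right of lens 1, which is 58.9 − (30.09) = 28.81 cm to the left of lens 2, so d_o2 = +28.81 cm.
Lens 2 is diverging, so f₂ = −12.5 cm.
Lens 2: 1/d_i2 = 1/f₂ − 1/d_o2 = 1/(-12.5) − 1/(28.81) = -0.1147, so d_i2 = -8.72 cm.
The final image is virtual, 8.72 cm to the left of lens 2 (overall magnification ≈ -0.057).

8.72 cm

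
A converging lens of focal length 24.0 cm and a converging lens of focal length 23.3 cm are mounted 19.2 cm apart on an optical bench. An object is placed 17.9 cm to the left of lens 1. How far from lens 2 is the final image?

31.5 cm

Lens 1: 1/d_i1 = 1/f₁ − 1/d_o1 = 1/(24.0) − 1/(17.9) = -0.01420, so d_i1 = -70.43 cm.
The intermediate image is 70.43 cm to the left of lens 1 (virtual), which is 19.2 − (-70.43) = 89.63 cm to the left of lens 2, so d_o2 = +89.63 cm.
Lens 2: 1/d_i2 = 1/f₂ − 1/d_o2 = 1/(23.3) − 1/(89.63) = 0.03176, so d_i2 = 31.5 cm.
The final image is real, 31.5 cm to the right of lens 2 (overall magnification ≈ -1.4).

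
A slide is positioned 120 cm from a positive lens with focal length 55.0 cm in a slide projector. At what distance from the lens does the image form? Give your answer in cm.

Lens equation: 1/s_i = 1/f − 1/s_o = 1/(55.00) − 1/(120) = 0.01818 − 0.008333 = 0.009848, so s_i = 102 cm.
The image is real, inverted and reduced, on the far side of the lens.

102 cm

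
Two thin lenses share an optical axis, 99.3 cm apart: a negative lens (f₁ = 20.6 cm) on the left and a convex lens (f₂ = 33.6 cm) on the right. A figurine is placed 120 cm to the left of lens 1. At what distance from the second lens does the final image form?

47.2 cm

Lens 1 is diverging, so f₁ = −20.6 cm.
Lens 1: 1/d_i1 = 1/f₁ − 1/d_o1 = 1/(-20.6) − 1/(120) = -0.05688, so d_i1 = -17.58 cm.
The intermediate image is 17.58 cm to the left of lens 1 (virtual), which is 99.3 − (-17.58) = 116.9 cm to the left of lens 2, so d_o2 = +116.9 cm.
Lens 2: 1/d_i2 = 1/f₂ − 1/d_o2 = 1/(33.6) − 1/(116.9) = 0.02121, so d_i2 = 47.2 cm.
The final image is real, 47.2 cm to the right of lens 2 (overall magnification ≈ -0.059).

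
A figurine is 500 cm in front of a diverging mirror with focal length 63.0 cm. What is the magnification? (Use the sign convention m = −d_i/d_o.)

m = +0.112

For a diverging mirror, f = -63.0 cm.
1/d_i = 1/f − 1/d_o = 1/(-63.00) − 1/(500) = -0.01787, so d_i = -55.95 cm.
m = −d_i/d_o = −(-55.95)/(500) = +0.112.
The image is virtual, upright and reduced, behind the mirror.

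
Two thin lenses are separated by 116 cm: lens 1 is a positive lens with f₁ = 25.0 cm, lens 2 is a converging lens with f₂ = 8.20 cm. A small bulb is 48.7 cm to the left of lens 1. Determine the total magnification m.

Lens 1: 1/d_i1 = 1/(25.0) − 1/(48.7) = 0.01947, so d_i1 = 51.37 cm; m₁ = −d_i1/d_o1 = -1.055.
d_o2 = 116 − (51.37) = 64.63 cm.
Lens 2: 1/d_i2 = 1/(8.20) − 1/(64.63) = 0.1065, so d_i2 = 9.392 cm; m₂ = −d_i2/d_o2 = -0.1453.
m = m₁·m₂ = (-1.055)(-0.1453) = +0.153.

m = +0.153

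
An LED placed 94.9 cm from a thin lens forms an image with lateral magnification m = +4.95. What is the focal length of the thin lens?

f = 119 cm (converging)

m = −d_i/d_o ⇒ d_i = −m·d_o = −(+4.95)·(94.9) = -469.8 cm.
1/f = 1/d_o + 1/d_i = 1/(94.9) + 1/(-469.8) = 0.008409, so f = 119 cm.
Since f is positive, the thin lens is converging.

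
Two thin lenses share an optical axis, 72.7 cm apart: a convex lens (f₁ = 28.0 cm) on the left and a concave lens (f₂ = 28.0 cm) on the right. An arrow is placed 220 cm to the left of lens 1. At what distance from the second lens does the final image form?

Lens 1: 1/d_i1 = 1/f₁ − 1/d_o1 = 1/(28.0) − 1/(220) = 0.03117, so d_i1 = 32.08 cm.
The intermediate image is 32.08 cm to the right of lens 1, which is 72.7 − (32.08) = 40.62 cm to the left of lens 2, so d_o2 = +40.62 cm.
Lens 2 is diverging, so f₂ = −28.0 cm.
Lens 2: 1/d_i2 = 1/f₂ − 1/d_o2 = 1/(-28.0) − 1/(40.62) = -0.06033, so d_i2 = -16.6 cm.
The final image is virtual, 16.6 cm to the left of lens 2 (overall magnification ≈ -0.060).

16.6 cm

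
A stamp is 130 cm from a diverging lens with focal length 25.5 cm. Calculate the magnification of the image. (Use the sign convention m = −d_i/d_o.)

For a diverging lens, f = -25.5 cm.
1/d_i = 1/f − 1/d_o = 1/(-25.50) − 1/(130) = -0.04691, so d_i = -21.32 cm.
m = −d_i/d_o = −(-21.32)/(130) = +0.164.
The image is virtual, upright and reduced, on the same side as the object.

m = +0.164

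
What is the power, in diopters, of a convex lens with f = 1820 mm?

f = 182 cm = 1.82 m.
P = 1/f = 1/(1.82 m) = +0.549 D.

P = +0.549 D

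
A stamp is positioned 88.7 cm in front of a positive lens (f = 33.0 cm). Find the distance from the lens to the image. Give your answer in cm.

Lens equation: 1/d_i = 1/f − 1/d_o = 1/(33.00) − 1/(88.7) = 0.03030 − 0.01127 = 0.01903, so d_i = 52.6 cm.
The image is real, inverted and reduced, on the far side of the lens.

52.6 cm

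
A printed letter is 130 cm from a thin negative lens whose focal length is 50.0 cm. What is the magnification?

m = +0.278

For a negative lens, f = -50.0 cm.
1/d_i = 1/f − 1/d_o = 1/(-50.00) − 1/(130) = -0.02769, so d_i = -36.11 cm.
m = −d_i/d_o = −(-36.11)/(130) = +0.278.
The image is virtual, upright and reduced, on the same side as the object.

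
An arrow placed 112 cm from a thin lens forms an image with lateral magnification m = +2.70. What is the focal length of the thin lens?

m = −d_i/d_o ⇒ d_i = −m·d_o = −(+2.70)·(112) = -302.4 cm.
1/f = 1/d_o + 1/d_i = 1/(112) + 1/(-302.4) = 0.005622, so f = 178 cm.
Since f is positive, the thin lens is converging.

f = 178 cm (converging)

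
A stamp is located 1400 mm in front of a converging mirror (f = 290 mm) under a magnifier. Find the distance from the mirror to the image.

Mirror equation: 1/v = 1/f − 1/u = 1/(290.0) − 1/(1400) = 0.003448 − 0.0007143 = 0.002734, so v = 366 mm.
The image is real, inverted and reduced, in front of the mirror.

366 mm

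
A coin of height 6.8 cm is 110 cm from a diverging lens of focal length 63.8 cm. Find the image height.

2.50 cm

For a diverging lens, f = -63.8 cm.
1/d_i = 1/f − 1/d_o = 1/(-63.80) − 1/(110) = -0.02476, so d_i = -40.38 cm.
m = −d_i/d_o = +0.3671.
|h_i| = |m|·h_o = 0.3671 × 6.8 = 2.50 cm. The image is virtual, upright and reduced, on the same side as the object.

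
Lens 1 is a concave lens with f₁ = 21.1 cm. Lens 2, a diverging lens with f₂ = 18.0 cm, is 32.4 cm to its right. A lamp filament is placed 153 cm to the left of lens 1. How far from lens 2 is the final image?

Lens 1 is diverging, so f₁ = −21.1 cm.
Lens 1: 1/d_i1 = 1/f₁ − 1/d_o1 = 1/(-21.1) − 1/(153) = -0.05393, so d_i1 = -18.54 cm.
The intermediate image is 18.54 cm to the left of lens 1 (virtual), which is 32.4 − (-18.54) = 50.94 cm to the left of lens 2, so d_o2 = +50.94 cm.
Lens 2 is diverging, so f₂ = −18.0 cm.
Lens 2: 1/d_i2 = 1/f₂ − 1/d_o2 = 1/(-18.0) − 1/(50.94) = -0.07519, so d_i2 = -13.3 cm.
The final image is virtual, 13.3 cm to the left of lens 2 (overall magnification ≈ 0.032).

13.3 cm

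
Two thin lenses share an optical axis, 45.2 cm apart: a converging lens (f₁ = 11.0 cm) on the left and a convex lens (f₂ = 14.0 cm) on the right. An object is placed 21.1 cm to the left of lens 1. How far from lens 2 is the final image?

Lens 1: 1/d_i1 = 1/f₁ − 1/d_o1 = 1/(11.0) − 1/(21.1) = 0.04352, so d_i1 = 22.98 cm.
The intermediate image is 22.98 cm to the right of lens 1, which is 45.2 − (22.98) = 22.22 cm to the left of lens 2, so d_o2 = +22.22 cm.
Lens 2: 1/d_i2 = 1/f₂ − 1/d_o2 = 1/(14.0) − 1/(22.22) = 0.02642, so d_i2 = 37.8 cm.
The final image is real, 37.8 cm to the right of lens 2 (overall magnification ≈ 1.9).

37.8 cm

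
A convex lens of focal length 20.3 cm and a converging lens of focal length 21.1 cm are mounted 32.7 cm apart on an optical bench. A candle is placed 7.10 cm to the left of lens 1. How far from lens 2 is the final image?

Lens 1: 1/d_i1 = 1/f₁ − 1/d_o1 = 1/(20.3) − 1/(7.10) = -0.09158, so d_i1 = -10.92 cm.
The intermediate image is 10.92 cm to the left of lens 1 (virtual), which is 32.7 − (-10.92) = 43.62 cm to the left of lens 2, so d_o2 = +43.62 cm.
Lens 2: 1/d_i2 = 1/f₂ − 1/d_o2 = 1/(21.1) − 1/(43.62) = 0.02447, so d_i2 = 40.9 cm.
The final image is real, 40.9 cm to the right of lens 2 (overall magnification ≈ -1.4).

40.9 cm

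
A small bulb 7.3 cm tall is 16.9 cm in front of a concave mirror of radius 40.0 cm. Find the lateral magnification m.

f = R/2 = 40.0/2 = 20.00 cm.
1/d_i = 1/f − 1/d_o = 1/(20.00) − 1/(16.9) = -0.009172, so d_i = -109.0 cm.
m = −d_i/d_o = −(-109.0)/(16.9) = +6.45.
The image is virtual, upright and enlarged, behind the mirror.

m = +6.45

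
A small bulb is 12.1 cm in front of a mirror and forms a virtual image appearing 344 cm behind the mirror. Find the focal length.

Virtual image ⇒ d_i = −344 cm.
1/f = 1/d_o + 1/d_i = 1/(12.1) + 1/(-344) = 0.07974, so f = 12.5 cm.
Since f is positive, the mirror is concave.

f = 12.5 cm (concave)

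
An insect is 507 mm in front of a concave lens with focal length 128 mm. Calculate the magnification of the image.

For a concave lens, f = -128 mm.
1/d_i = 1/f − 1/d_o = 1/(-128.0) − 1/(507) = -0.009785, so d_i = -102.2 mm.
m = −d_i/d_o = −(-102.2)/(507) = +0.202.
The image is virtual, upright and reduced, on the same side as the object.

m = +0.202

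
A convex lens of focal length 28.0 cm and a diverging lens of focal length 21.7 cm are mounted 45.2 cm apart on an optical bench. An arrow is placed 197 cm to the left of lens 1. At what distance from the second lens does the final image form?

Lens 1: 1/d_i1 = 1/f₁ − 1/d_o1 = 1/(28.0) − 1/(197) = 0.03064, so d_i1 = 32.64 cm.
The intermediate image is 32.64 cm to the right of lens 1, which is 45.2 − (32.64) = 12.56 cm to the left of lens 2, so d_o2 = +12.56 cm.
Lens 2 is diverging, so f₂ = −21.7 cm.
Lens 2: 1/d_i2 = 1/f₂ − 1/d_o2 = 1/(-21.7) − 1/(12.56) = -0.1257, so d_i2 = -7.96 cm.
The final image is virtual, 7.96 cm to the left of lens 2 (overall magnification ≈ -0.10).

7.96 cm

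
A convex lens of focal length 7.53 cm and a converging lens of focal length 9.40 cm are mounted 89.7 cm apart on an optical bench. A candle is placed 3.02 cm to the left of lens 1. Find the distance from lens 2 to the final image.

10.4 cm

Lens 1: 1/d_i1 = 1/f₁ − 1/d_o1 = 1/(7.53) − 1/(3.02) = -0.1983, so d_i1 = -5.042 cm.
The intermediate image is 5.042 cm to the left of lens 1 (virtual), which is 89.7 − (-5.042) = 94.74 cm to the left of lens 2, so d_o2 = +94.74 cm.
Lens 2: 1/d_i2 = 1/f₂ − 1/d_o2 = 1/(9.40) − 1/(94.74) = 0.09583, so d_i2 = 10.4 cm.
The final image is real, 10.4 cm to the right of lens 2 (overall magnification ≈ -0.18).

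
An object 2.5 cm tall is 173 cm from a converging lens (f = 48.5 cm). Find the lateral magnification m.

1/d_i = 1/f − 1/d_o = 1/(48.50) − 1/(173) = 0.01484, so d_i = 67.39 cm.
m = −d_i/d_o = −(67.39)/(173) = -0.390.
The image is real, inverted and reduced, on the far side of the lens.

m = -0.390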